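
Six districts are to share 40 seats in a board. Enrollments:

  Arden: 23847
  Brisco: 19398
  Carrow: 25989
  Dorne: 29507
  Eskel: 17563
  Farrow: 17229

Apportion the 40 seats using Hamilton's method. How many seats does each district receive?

Total 133533; standard divisor 133533/40 ≈ 3338.325.
Standard quotas: Arden 7.1434, Brisco 5.8107, Carrow 7.7850, Dorne 8.8389, Eskel 5.2610, Farrow 5.1610.
Lower quotas: Arden 7, Brisco 5, Carrow 7, Dorne 8, Eskel 5, Farrow 5 (sum 37, leaving 3 seats).
Remainders in descending order: Dorne 0.8389, Brisco 0.8107, Carrow 0.7850, Eskel 0.2610, Farrow 0.1610, Arden 0.1434.
The surplus seats go to Dorne, Brisco, Carrow.

Arden 7, Brisco 6, Carrow 8, Dorne 9, Eskel 5, Farrow 5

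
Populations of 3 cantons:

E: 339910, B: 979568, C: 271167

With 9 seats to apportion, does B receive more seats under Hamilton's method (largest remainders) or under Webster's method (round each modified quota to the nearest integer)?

Hamilton: E 2, B 6, C 1.
Webster: E 2, B 5, C 2.
B gets 6 under Hamilton and 5 under Webster.

Hamilton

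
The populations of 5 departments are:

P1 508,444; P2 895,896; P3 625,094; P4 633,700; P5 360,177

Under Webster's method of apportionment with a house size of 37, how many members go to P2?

Standard divisor 3023311/37 ≈ 81711.108; standard quotas: P1 6.222, P2 10.964, P3 7.650, P4 7.755, P5 4.408.
Rounding to the nearest integer gives P1 6, P2 11, P3 8, P4 8, P5 4 — total 37, matching the house size, so no adjustment is needed.
P2 receives 11.

11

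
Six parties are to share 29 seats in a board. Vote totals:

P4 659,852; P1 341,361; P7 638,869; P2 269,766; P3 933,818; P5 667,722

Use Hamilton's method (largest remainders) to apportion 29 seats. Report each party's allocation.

Total 3511388; standard divisor 3511388/29 ≈ 121082.345.
Standard quotas: P4 5.4496, P1 2.8192, P7 5.2763, P2 2.2280, P3 7.7123, P5 5.5146.
Lower quotas: P4 5, P1 2, P7 5, P2 2, P3 7, P5 5 (sum 26, leaving 3 seats).
Remainders in descending order: P1 0.8192, P3 0.7123, P5 0.5146, P4 0.4496, P7 0.2763, P2 0.2280.
Largest remainders: P1, P3, P5 receive the extra seats.

P4 5; P1 3; P7 5; P2 2; P3 8; P5 6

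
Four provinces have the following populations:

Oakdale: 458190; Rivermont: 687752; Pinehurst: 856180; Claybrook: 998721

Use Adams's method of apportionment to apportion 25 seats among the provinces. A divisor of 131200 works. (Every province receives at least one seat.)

Oakdale: 4, Rivermont: 6, Pinehurst: 7, Claybrook: 8

With modified divisor 131200: modified quotas Oakdale 3.492, Rivermont 5.242, Pinehurst 6.526, Claybrook 7.612.
Rounding up: Oakdale 4, Rivermont 6, Pinehurst 7, Claybrook 8 (total 25).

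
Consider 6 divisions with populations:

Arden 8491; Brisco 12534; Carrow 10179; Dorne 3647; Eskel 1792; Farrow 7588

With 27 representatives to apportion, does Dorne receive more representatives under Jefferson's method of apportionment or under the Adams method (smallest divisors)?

Jefferson: Arden 5, Brisco 8, Carrow 6, Dorne 2, Eskel 1, Farrow 5.
Adams: Arden 5, Brisco 7, Carrow 6, Dorne 3, Eskel 1, Farrow 5.
Dorne gets 2 under Jefferson and 3 under Adams.

Adams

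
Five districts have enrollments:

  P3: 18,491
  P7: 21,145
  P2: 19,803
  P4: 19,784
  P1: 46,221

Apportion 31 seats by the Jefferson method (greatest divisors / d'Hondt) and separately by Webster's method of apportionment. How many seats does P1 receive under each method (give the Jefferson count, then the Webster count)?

Jefferson: P3 4, P7 5, P2 5, P4 5, P1 12.
Webster: P3 5, P7 5, P2 5, P4 5, P1 11.
P1 gets 12 under Jefferson and 11 under Webster.

12 and 11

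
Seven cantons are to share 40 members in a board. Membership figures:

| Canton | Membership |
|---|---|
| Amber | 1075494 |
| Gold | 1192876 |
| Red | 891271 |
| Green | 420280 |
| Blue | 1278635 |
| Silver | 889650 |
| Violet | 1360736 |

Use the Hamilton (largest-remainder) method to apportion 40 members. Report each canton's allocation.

Standard divisor: 7108942 ÷ 40 ≈ 177723.55.
Standard quotas: Amber 6.0515, Gold 6.7120, Red 5.0149, Green 2.3648, Blue 7.1945, Silver 5.0058, Violet 7.6565.
Lower quotas: Amber 6, Gold 6, Red 5, Green 2, Blue 7, Silver 5, Violet 7 (sum 38, leaving 2 seats).
Remainders in descending order: Gold 0.7120, Violet 0.6565, Green 0.3648, Blue 0.1945, Amber 0.0515, Red 0.0149, Silver 0.0058.
Largest remainders: Gold, Violet receive the extra seats.

Amber: 6, Gold: 7, Red: 5, Green: 2, Blue: 7, Silver: 5, Violet: 8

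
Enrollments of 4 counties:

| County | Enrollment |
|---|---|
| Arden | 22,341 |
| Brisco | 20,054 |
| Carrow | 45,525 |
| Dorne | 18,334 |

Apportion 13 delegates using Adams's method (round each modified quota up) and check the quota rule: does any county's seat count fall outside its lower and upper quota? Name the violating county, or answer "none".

none

Standard quotas: Arden 2.733, Brisco 2.454, Carrow 5.570, Dorne 2.243.
Adams allocation: Arden 3, Brisco 3, Carrow 5, Dorne 2.
Every allocation lies between the lower and upper quota.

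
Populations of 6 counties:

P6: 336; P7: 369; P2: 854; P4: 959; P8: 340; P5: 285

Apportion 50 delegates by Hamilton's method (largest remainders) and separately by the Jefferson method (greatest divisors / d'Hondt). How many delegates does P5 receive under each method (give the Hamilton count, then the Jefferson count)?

5 and 4

Hamilton: P6 5, P7 6, P2 14, P4 15, P8 5, P5 5.
Jefferson: P6 5, P7 6, P2 14, P4 16, P8 5, P5 4.
P5 gets 5 under Hamilton and 4 under Jefferson.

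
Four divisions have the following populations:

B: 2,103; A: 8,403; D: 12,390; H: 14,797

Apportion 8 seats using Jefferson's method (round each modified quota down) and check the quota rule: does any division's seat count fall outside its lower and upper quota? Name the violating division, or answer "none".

Standard quotas: B 0.446, A 1.783, D 2.630, H 3.141.
Jefferson allocation: B 0, A 2, D 3, H 3.
Every allocation lies between the lower and upper quota.

none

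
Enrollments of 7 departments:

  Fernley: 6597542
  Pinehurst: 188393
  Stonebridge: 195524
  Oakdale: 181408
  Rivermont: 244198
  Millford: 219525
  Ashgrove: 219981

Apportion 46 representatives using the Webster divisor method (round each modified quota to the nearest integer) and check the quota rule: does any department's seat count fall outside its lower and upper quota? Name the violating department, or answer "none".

Fernley

Standard quotas: Fernley 38.678, Pinehurst 1.104, Stonebridge 1.146, Oakdale 1.063, Rivermont 1.432, Millford 1.287, Ashgrove 1.290.
Webster allocation: Fernley 40, Pinehurst 1, Stonebridge 1, Oakdale 1, Rivermont 1, Millford 1, Ashgrove 1.
Fernley has quota 38.678 (lower 38, upper 39) but receives 40 — outside the quota interval.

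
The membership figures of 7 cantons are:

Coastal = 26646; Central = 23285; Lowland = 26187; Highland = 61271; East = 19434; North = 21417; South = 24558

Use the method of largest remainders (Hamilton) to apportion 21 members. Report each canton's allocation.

Total 202798; standard divisor 202798/21 ≈ 9657.048.
Standard quotas: Coastal 2.7592, Central 2.4112, Lowland 2.7117, Highland 6.3447, East 2.0124, North 2.2178, South 2.5430.
Lower quotas: Coastal 2, Central 2, Lowland 2, Highland 6, East 2, North 2, South 2 (sum 18, leaving 3 seats).
Remainders in descending order: Coastal 0.7592, Lowland 0.7117, South 0.5430, Central 0.4112, Highland 0.3447, North 0.2178, East 0.0124.
Largest remainders: Coastal, Lowland, South receive the extra seats.

Coastal: 3, Central: 2, Lowland: 3, Highland: 6, East: 2, North: 2, South: 3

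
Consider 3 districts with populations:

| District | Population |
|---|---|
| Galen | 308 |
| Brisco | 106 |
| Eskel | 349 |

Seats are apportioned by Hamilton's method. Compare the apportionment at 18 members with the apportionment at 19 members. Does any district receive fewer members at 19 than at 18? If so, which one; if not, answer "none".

At 18 seats: Galen 7, Brisco 3, Eskel 8.
At 19 seats: Galen 8, Brisco 2, Eskel 9.
Brisco drops from 3 to 2.

Brisco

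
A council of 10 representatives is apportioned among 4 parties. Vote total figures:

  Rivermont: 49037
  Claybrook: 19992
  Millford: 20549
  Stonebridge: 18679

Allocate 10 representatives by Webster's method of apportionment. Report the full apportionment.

Rivermont 4; Claybrook 2; Millford 2; Stonebridge 2

Standard divisor 108257/10 ≈ 10825.7; standard quotas: Rivermont 4.530, Claybrook 1.847, Millford 1.898, Stonebridge 1.725.
Rounding to the nearest integer gives 5, 2, 2, 2 = 11 seats, so the divisor must be adjusted.
With modified divisor 11700: modified quotas Rivermont 4.191, Claybrook 1.709, Millford 1.756, Stonebridge 1.596.
Rounding to the nearest integer: Rivermont 4, Claybrook 2, Millford 2, Stonebridge 2 (total 10).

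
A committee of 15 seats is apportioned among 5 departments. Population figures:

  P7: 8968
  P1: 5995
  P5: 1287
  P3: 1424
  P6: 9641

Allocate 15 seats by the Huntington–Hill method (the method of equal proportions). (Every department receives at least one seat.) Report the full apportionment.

P7 5, P1 3, P5 1, P3 1, P6 5

With divisor 1883: modified quotas P7 4.763, P1 3.184, P5 0.683, P3 0.756, P6 5.120.
Geometric-mean thresholds: P7 √(4·5)=4.472, P1 √(3·4)=3.464, P5 (min 1), P3 (min 1), P6 √(5·6)=5.477.
Each quota rounded against its threshold gives P7 5, P1 3, P5 1, P3 1, P6 5 (total 15).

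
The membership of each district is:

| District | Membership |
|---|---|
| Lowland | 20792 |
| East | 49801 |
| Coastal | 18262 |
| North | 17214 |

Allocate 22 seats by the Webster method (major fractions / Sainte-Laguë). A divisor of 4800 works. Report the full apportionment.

Lowland=4, East=10, Coastal=4, North=4

With modified divisor 4800: modified quotas Lowland 4.332, East 10.375, Coastal 3.805, North 3.586.
Rounding to the nearest integer: Lowland 4, East 10, Coastal 4, North 4 (total 22).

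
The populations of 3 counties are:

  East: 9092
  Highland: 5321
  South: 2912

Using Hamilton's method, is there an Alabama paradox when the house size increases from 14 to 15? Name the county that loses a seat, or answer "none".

At 14 seats: East 7, Highland 4, South 3.
At 15 seats: East 8, Highland 5, South 2.
South drops from 3 to 2.

South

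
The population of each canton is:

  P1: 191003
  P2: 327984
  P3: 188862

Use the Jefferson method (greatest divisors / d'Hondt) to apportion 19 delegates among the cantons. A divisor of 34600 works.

With modified divisor 34600: modified quotas P1 5.520, P2 9.479, P3 5.458.
Rounding down: P1 5, P2 9, P3 5 (total 19).

P1: 5; P2: 9; P3: 5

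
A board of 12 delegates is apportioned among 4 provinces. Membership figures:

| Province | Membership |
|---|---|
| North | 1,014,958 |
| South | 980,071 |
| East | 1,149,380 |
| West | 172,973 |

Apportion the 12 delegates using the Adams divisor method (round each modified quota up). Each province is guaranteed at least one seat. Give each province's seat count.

Standard divisor 3317382/12 ≈ 276448.5; standard quotas: North 3.671, South 3.545, East 4.158, West 0.626.
Rounding up gives 4, 4, 5, 1 = 14 seats, so the divisor must be adjusted.
With modified divisor 332500: modified quotas North 3.053, South 2.948, East 3.457, West 0.520.
Rounding up: North 4, South 3, East 4, West 1 (total 12).

North 4, South 3, East 4, West 1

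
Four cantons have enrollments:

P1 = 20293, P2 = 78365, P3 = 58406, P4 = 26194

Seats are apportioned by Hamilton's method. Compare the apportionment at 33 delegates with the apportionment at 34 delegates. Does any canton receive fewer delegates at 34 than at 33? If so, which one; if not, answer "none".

none

At 33 seats: P1 4, P2 14, P3 10, P4 5.
At 34 seats: P1 4, P2 14, P3 11, P4 5.
No canton's allocation decreased.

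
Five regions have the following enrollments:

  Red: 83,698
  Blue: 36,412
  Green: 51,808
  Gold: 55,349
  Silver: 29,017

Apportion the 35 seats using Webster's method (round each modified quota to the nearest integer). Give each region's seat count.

Red 11, Blue 5, Green 7, Gold 8, Silver 4

Standard divisor 256284/35 ≈ 7322.4; standard quotas: Red 11.430, Blue 4.973, Green 7.075, Gold 7.559, Silver 3.963.
Rounding to the nearest integer gives Red 11, Blue 5, Green 7, Gold 8, Silver 4 — total 35, matching the house size, so no adjustment is needed.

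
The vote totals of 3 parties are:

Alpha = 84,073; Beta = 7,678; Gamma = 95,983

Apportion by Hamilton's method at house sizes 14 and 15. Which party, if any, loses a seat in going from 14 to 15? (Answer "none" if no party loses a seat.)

At 14 seats: Alpha 6, Beta 1, Gamma 7.
At 15 seats: Alpha 7, Beta 0, Gamma 8.
Beta drops from 1 to 0.

Beta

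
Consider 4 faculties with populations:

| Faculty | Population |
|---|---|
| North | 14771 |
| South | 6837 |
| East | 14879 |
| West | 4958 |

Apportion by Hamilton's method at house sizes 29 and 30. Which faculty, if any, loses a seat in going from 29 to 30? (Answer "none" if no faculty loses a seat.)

West

At 29 seats: North 10, South 5, East 10, West 4.
At 30 seats: North 11, South 5, East 11, West 3.
West drops from 4 to 3.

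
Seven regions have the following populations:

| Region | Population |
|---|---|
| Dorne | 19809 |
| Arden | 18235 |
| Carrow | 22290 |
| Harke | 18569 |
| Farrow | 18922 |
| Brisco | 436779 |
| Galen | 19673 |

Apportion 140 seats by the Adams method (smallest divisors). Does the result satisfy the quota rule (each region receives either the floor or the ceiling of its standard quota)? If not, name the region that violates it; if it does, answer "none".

Standard quotas: Dorne 5.003, Arden 4.606, Carrow 5.630, Harke 4.690, Farrow 4.779, Brisco 110.322, Galen 4.969.
Adams allocation: Dorne 5, Arden 5, Carrow 6, Harke 5, Farrow 5, Brisco 109, Galen 5.
Brisco has quota 110.322 (lower 110, upper 111) but receives 109 — outside the quota interval.

Brisco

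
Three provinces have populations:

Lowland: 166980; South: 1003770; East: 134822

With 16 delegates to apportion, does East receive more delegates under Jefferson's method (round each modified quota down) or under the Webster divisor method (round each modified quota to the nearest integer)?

Webster

Jefferson: Lowland 2, South 13, East 1.
Webster: Lowland 2, South 12, East 2.
East gets 1 under Jefferson and 2 under Webster.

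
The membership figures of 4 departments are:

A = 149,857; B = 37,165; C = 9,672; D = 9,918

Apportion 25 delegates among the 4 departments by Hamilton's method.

A: 18, B: 5, C: 1, D: 1

The standard divisor is 206612/25 ≈ 8264.48.
Standard quotas: A 18.1327, B 4.4970, C 1.1703, D 1.2001.
Lower quotas: A 18, B 4, C 1, D 1 (sum 24, leaving 1 seat).
Remainders in descending order: B 0.4970, D 0.2001, C 0.1703, A 0.1327.
The surplus seat goes to B.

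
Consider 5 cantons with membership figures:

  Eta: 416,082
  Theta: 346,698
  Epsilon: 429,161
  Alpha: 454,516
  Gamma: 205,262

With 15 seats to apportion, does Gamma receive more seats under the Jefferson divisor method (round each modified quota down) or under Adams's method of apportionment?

Adams

Jefferson: Eta 3, Theta 3, Epsilon 4, Alpha 4, Gamma 1.
Adams: Eta 3, Theta 3, Epsilon 3, Alpha 4, Gamma 2.
Gamma gets 1 under Jefferson and 2 under Adams.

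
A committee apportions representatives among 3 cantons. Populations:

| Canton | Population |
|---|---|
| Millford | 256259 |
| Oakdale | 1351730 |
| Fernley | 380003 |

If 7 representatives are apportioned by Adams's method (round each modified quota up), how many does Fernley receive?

Standard divisor 1987992/7 ≈ 283998.857; standard quotas: Millford 0.902, Oakdale 4.760, Fernley 1.338.
Rounding up gives 1, 5, 2 = 8 seats, so the divisor must be adjusted.
With modified divisor 359000: modified quotas Millford 0.714, Oakdale 3.765, Fernley 1.059.
Rounding up: Millford 1, Oakdale 4, Fernley 2 (total 7).
Fernley receives 2.

2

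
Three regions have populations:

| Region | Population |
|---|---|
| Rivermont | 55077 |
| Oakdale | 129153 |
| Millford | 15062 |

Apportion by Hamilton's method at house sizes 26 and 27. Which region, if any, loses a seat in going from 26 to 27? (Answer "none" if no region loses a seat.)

none

At 26 seats: Rivermont 7, Oakdale 17, Millford 2.
At 27 seats: Rivermont 7, Oakdale 18, Millford 2.
No region's allocation decreased.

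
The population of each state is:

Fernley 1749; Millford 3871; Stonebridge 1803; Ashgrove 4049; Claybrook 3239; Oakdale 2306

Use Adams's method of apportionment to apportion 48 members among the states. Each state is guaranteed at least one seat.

Standard divisor 17017/48 ≈ 354.521; standard quotas: Fernley 4.933, Millford 10.919, Stonebridge 5.086, Ashgrove 11.421, Claybrook 9.136, Oakdale 6.505.
Rounding up gives 5, 11, 6, 12, 10, 7 = 51 seats, so the divisor must be adjusted.
With modified divisor 380: modified quotas Fernley 4.603, Millford 10.187, Stonebridge 4.745, Ashgrove 10.655, Claybrook 8.524, Oakdale 6.068.
Rounding up: Fernley 5, Millford 11, Stonebridge 5, Ashgrove 11, Claybrook 9, Oakdale 7 (total 48).

Fernley: 5, Millford: 11, Stonebridge: 5, Ashgrove: 11, Claybrook: 9, Oakdale: 7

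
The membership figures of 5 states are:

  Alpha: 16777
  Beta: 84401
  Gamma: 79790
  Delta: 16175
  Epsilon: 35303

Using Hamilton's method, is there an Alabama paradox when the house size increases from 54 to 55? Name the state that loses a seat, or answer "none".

none

At 54 seats: Alpha 4, Beta 20, Gamma 18, Delta 4, Epsilon 8.
At 55 seats: Alpha 4, Beta 20, Gamma 19, Delta 4, Epsilon 8.
No state's allocation decreased.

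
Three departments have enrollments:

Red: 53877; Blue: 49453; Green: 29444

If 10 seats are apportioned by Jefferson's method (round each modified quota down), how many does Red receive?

4

Standard divisor 132774/10 ≈ 13277.4; standard quotas: Red 4.058, Blue 3.725, Green 2.218.
Rounding down gives 4, 3, 2 = 9 seats, so the divisor must be adjusted.
With modified divisor 11600: modified quotas Red 4.645, Blue 4.263, Green 2.538.
Rounding down: Red 4, Blue 4, Green 2 (total 10).
Red receives 4.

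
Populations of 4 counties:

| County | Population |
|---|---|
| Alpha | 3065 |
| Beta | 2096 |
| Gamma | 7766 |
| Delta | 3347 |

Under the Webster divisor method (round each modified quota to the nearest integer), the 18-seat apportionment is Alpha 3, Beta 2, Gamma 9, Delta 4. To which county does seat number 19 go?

Priority for the next seat is population ÷ (current seats + 0.5).
Priorities: Alpha 875.714, Beta 838.400, Gamma 817.474, Delta 743.778.
Highest priority: Alpha.

Alpha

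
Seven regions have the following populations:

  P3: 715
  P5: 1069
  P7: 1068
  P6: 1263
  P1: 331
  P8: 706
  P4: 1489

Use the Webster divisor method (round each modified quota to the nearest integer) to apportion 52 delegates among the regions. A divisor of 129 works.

P3=6, P5=8, P7=8, P6=10, P1=3, P8=5, P4=12

With modified divisor 129: modified quotas P3 5.543, P5 8.287, P7 8.279, P6 9.791, P1 2.566, P8 5.473, P4 11.543.
Rounding to the nearest integer: P3 6, P5 8, P7 8, P6 10, P1 3, P8 5, P4 12 (total 52).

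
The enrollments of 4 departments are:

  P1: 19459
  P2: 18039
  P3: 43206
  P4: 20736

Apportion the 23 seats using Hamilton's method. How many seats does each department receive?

P1 4, P2 4, P3 10, P4 5

The standard divisor is 101440/23 ≈ 4410.435.
Standard quotas: P1 4.4120, P2 4.0901, P3 9.7963, P4 4.7016.
Lower quotas: P1 4, P2 4, P3 9, P4 4 (sum 21, leaving 2 seats).
Remainders in descending order: P3 0.7963, P4 0.7016, P1 0.4120, P2 0.0901.
The surplus seats go to P3, P4.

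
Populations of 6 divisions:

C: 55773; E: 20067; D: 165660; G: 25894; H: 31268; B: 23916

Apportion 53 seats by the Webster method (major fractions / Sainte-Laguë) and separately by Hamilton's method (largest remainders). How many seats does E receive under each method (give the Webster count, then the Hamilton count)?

Webster: C 9, E 3, D 28, G 4, H 5, B 4.
Hamilton: C 9, E 4, D 27, G 4, H 5, B 4.
E gets 3 under Webster and 4 under Hamilton.

3 and 4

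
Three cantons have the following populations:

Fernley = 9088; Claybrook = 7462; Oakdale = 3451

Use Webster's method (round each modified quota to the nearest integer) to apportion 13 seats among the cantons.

Fernley: 6; Claybrook: 5; Oakdale: 2

Standard divisor 20001/13 ≈ 1538.538; standard quotas: Fernley 5.907, Claybrook 4.850, Oakdale 2.243.
Rounding to the nearest integer gives Fernley 6, Claybrook 5, Oakdale 2 — total 13, matching the house size, so no adjustment is needed.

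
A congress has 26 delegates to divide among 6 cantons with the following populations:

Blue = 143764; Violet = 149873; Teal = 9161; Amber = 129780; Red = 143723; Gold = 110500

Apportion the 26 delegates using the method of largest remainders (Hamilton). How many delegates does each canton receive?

Blue 6; Violet 6; Teal 0; Amber 5; Red 5; Gold 4

Standard divisor: 686801 ÷ 26 ≈ 26415.423.
Standard quotas: Blue 5.4424, Violet 5.6737, Teal 0.3468, Amber 4.9130, Red 5.4409, Gold 4.1832.
Lower quotas: Blue 5, Violet 5, Teal 0, Amber 4, Red 5, Gold 4 (sum 23, leaving 3 seats).
Remainders in descending order: Amber 0.9130, Violet 0.6737, Blue 0.4424, Red 0.4409, Teal 0.3468, Gold 0.1832.
The surplus seats go to Amber, Violet, Blue.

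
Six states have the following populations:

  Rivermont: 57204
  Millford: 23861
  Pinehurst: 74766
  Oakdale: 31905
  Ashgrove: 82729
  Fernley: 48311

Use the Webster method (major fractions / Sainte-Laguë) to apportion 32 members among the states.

Rivermont 6; Millford 2; Pinehurst 8; Oakdale 3; Ashgrove 8; Fernley 5

Standard divisor 318776/32 ≈ 9961.75; standard quotas: Rivermont 5.742, Millford 2.395, Pinehurst 7.505, Oakdale 3.203, Ashgrove 8.305, Fernley 4.850.
Rounding to the nearest integer gives Rivermont 6, Millford 2, Pinehurst 8, Oakdale 3, Ashgrove 8, Fernley 5 — total 32, matching the house size, so no adjustment is needed.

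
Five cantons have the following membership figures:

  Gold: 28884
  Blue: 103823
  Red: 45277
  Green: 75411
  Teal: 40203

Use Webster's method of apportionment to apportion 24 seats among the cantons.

Gold 2; Blue 9; Red 4; Green 6; Teal 3

Standard divisor 293598/24 ≈ 12233.25; standard quotas: Gold 2.361, Blue 8.487, Red 3.701, Green 6.164, Teal 3.286.
Rounding to the nearest integer gives 2, 8, 4, 6, 3 = 23 seats, so the divisor must be adjusted.
With modified divisor 11900: modified quotas Gold 2.427, Blue 8.725, Red 3.805, Green 6.337, Teal 3.378.
Rounding to the nearest integer: Gold 2, Blue 9, Red 4, Green 6, Teal 3 (total 24).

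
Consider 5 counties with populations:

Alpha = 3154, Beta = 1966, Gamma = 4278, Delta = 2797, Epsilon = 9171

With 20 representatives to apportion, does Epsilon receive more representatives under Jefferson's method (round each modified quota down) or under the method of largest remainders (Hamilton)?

Jefferson

Jefferson: Alpha 3, Beta 2, Gamma 4, Delta 2, Epsilon 9.
Hamilton: Alpha 3, Beta 2, Gamma 4, Delta 3, Epsilon 8.
Epsilon gets 9 under Jefferson and 8 under Hamilton.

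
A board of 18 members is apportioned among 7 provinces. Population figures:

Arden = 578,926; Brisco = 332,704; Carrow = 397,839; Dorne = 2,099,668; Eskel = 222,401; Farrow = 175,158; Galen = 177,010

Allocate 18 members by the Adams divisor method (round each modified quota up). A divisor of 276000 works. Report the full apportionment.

With modified divisor 276000: modified quotas Arden 2.098, Brisco 1.205, Carrow 1.441, Dorne 7.607, Eskel 0.806, Farrow 0.635, Galen 0.641.
Rounding up: Arden 3, Brisco 2, Carrow 2, Dorne 8, Eskel 1, Farrow 1, Galen 1 (total 18).

Arden=3, Brisco=2, Carrow=2, Dorne=8, Eskel=1, Farrow=1, Galen=1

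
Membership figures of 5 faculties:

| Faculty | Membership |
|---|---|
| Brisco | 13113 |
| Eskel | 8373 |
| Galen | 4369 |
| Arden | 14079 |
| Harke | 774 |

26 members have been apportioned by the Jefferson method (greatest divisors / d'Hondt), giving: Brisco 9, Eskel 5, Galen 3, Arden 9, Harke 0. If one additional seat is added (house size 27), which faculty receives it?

Priority for the next seat is population ÷ (current seats + 1).
Priorities: Brisco 1311.300, Eskel 1395.500, Galen 1092.250, Arden 1407.900, Harke 774.000.
Highest priority: Arden.

Arden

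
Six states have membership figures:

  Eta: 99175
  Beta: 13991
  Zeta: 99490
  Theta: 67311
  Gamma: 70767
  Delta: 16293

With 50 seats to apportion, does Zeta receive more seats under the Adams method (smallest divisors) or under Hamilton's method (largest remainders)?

Adams: Eta 13, Beta 2, Zeta 13, Theta 9, Gamma 10, Delta 3.
Hamilton: Eta 13, Beta 2, Zeta 14, Theta 9, Gamma 10, Delta 2.
Zeta gets 13 under Adams and 14 under Hamilton.

Hamilton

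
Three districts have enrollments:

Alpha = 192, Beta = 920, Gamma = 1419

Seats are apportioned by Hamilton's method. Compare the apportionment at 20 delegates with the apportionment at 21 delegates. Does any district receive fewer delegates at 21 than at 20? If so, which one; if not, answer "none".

Alpha

At 20 seats: Alpha 2, Beta 7, Gamma 11.
At 21 seats: Alpha 1, Beta 8, Gamma 12.
Alpha drops from 2 to 1.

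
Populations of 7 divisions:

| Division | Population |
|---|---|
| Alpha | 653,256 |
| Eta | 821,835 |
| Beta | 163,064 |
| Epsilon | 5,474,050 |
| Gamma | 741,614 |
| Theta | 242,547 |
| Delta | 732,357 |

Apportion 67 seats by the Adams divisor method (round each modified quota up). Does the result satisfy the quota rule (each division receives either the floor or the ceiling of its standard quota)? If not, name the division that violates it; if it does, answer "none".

Standard quotas: Alpha 4.957, Eta 6.237, Beta 1.237, Epsilon 41.542, Gamma 5.628, Theta 1.841, Delta 5.558.
Adams allocation: Alpha 5, Eta 6, Beta 2, Epsilon 40, Gamma 6, Theta 2, Delta 6.
Epsilon has quota 41.542 (lower 41, upper 42) but receives 40 — outside the quota interval.

Epsilon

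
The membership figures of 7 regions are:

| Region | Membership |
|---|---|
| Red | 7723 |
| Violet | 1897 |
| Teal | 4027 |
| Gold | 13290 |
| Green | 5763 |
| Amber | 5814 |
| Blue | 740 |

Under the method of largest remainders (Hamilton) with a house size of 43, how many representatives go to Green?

6

The standard divisor is 39254/43 ≈ 912.884.
Standard quotas: Red 8.4600, Violet 2.0780, Teal 4.4113, Gold 14.5583, Green 6.3130, Amber 6.3688, Blue 0.8106.
Lower quotas: Red 8, Violet 2, Teal 4, Gold 14, Green 6, Amber 6, Blue 0 (sum 40, leaving 3 seats).
Remainders in descending order: Blue 0.8106, Gold 0.5583, Red 0.4600, Teal 0.4113, Amber 0.3688, Green 0.3130, Violet 0.0780.
Largest remainders: Blue, Gold, Red receive the extra seats.
Green receives 6.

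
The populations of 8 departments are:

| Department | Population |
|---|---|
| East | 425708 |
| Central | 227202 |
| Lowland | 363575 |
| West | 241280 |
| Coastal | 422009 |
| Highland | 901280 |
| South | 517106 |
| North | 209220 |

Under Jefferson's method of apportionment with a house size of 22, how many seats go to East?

3

Standard divisor 3307380/22 ≈ 150335.455; standard quotas: East 2.832, Central 1.511, Lowland 2.418, West 1.605, Coastal 2.807, Highland 5.995, South 3.440, North 1.392.
Rounding down gives 2, 1, 2, 1, 2, 5, 3, 1 = 17 seats, so the divisor must be adjusted.
With modified divisor 125000: modified quotas East 3.406, Central 1.818, Lowland 2.909, West 1.930, Coastal 3.376, Highland 7.210, South 4.137, North 1.674.
Rounding down: East 3, Central 1, Lowland 2, West 1, Coastal 3, Highland 7, South 4, North 1 (total 22).
East receives 3.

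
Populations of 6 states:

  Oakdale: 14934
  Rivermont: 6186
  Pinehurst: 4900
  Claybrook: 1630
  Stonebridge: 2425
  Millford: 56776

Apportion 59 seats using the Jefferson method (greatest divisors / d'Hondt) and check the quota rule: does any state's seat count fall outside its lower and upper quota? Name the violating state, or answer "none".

Standard quotas: Oakdale 10.145, Rivermont 4.202, Pinehurst 3.329, Claybrook 1.107, Stonebridge 1.647, Millford 38.569.
Jefferson allocation: Oakdale 10, Rivermont 4, Pinehurst 3, Claybrook 1, Stonebridge 1, Millford 40.
Millford has quota 38.569 (lower 38, upper 39) but receives 40 — outside the quota interval.

Millford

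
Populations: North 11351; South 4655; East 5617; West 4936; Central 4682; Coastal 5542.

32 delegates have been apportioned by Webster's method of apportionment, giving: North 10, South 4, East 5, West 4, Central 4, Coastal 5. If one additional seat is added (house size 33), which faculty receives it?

Priority for the next seat is population ÷ (current seats + 0.5).
Priorities: North 1081.048, South 1034.444, East 1021.273, West 1096.889, Central 1040.444, Coastal 1007.636.
Highest priority: West.

West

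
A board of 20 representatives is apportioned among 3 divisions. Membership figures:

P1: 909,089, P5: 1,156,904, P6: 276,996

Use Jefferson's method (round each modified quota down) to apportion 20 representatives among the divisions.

P1 8, P5 10, P6 2

Standard divisor 2342989/20 ≈ 117149.45; standard quotas: P1 7.760, P5 9.875, P6 2.364.
Rounding down gives 7, 9, 2 = 18 seats, so the divisor must be adjusted.
With modified divisor 109400: modified quotas P1 8.310, P5 10.575, P6 2.532.
Rounding down: P1 8, P5 10, P6 2 (total 20).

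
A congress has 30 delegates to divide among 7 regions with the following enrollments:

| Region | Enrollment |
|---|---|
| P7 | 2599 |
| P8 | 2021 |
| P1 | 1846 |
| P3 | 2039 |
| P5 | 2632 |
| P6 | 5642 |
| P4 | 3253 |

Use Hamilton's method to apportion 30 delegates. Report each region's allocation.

The standard divisor is 20032/30 ≈ 667.733.
Standard quotas: P7 3.8923, P8 3.0267, P1 2.7646, P3 3.0536, P5 3.9417, P6 8.4495, P4 4.8717.
Lower quotas: P7 3, P8 3, P1 2, P3 3, P5 3, P6 8, P4 4 (sum 26, leaving 4 seats).
Remainders in descending order: P5 0.9417, P7 0.8923, P4 0.8717, P1 0.7646, P6 0.4495, P3 0.0536, P8 0.0267.
The surplus seats go to P5, P7, P4, P1.

P7: 4; P8: 3; P1: 3; P3: 3; P5: 4; P6: 8; P4: 5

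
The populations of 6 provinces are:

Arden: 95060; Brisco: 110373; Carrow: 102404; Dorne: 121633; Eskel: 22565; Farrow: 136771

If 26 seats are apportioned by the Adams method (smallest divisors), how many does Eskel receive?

Standard divisor 588806/26 ≈ 22646.385; standard quotas: Arden 4.198, Brisco 4.874, Carrow 4.522, Dorne 5.371, Eskel 0.996, Farrow 6.039.
Rounding up gives 5, 5, 5, 6, 1, 7 = 29 seats, so the divisor must be adjusted.
With modified divisor 25000: modified quotas Arden 3.802, Brisco 4.415, Carrow 4.096, Dorne 4.865, Eskel 0.903, Farrow 5.471.
Rounding up: Arden 4, Brisco 5, Carrow 5, Dorne 5, Eskel 1, Farrow 6 (total 26).
Eskel receives 1.

1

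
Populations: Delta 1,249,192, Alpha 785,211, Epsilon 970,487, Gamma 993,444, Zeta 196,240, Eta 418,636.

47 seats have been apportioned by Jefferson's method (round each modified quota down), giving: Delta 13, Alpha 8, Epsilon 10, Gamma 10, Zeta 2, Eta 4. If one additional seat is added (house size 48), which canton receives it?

Priority for the next seat is population ÷ (current seats + 1).
Priorities: Delta 89228.000, Alpha 87245.667, Epsilon 88226.091, Gamma 90313.091, Zeta 65413.333, Eta 83727.200.
Highest priority: Gamma.

Gamma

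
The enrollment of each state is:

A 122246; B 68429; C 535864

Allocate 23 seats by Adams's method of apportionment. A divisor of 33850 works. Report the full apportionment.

With modified divisor 33850: modified quotas A 3.611, B 2.022, C 15.831.
Rounding up: A 4, B 3, C 16 (total 23).

A: 4, B: 3, C: 16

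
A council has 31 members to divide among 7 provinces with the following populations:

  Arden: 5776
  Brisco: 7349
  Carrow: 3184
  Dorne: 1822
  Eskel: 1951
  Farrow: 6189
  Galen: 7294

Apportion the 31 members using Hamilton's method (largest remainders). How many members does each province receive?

Arden 5, Brisco 7, Carrow 3, Dorne 1, Eskel 2, Farrow 6, Galen 7

The standard divisor is 33565/31 ≈ 1082.742.
Standard quotas: Arden 5.3346, Brisco 6.7874, Carrow 2.9407, Dorne 1.6828, Eskel 1.8019, Farrow 5.7160, Galen 6.7366.
Lower quotas: Arden 5, Brisco 6, Carrow 2, Dorne 1, Eskel 1, Farrow 5, Galen 6 (sum 26, leaving 5 seats).
Remainders in descending order: Carrow 0.9407, Eskel 0.8019, Brisco 0.7874, Galen 0.7366, Farrow 0.7160, Dorne 0.6828, Arden 0.3346.
Largest remainders: Carrow, Eskel, Brisco, Galen, Farrow receive the extra seats.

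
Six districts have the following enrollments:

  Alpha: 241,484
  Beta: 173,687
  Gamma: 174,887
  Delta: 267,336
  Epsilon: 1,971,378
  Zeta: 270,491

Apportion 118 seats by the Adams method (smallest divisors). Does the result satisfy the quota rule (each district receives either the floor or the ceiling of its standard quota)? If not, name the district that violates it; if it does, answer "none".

Epsilon

Standard quotas: Alpha 9.194, Beta 6.613, Gamma 6.659, Delta 10.178, Epsilon 75.057, Zeta 10.299.
Adams allocation: Alpha 9, Beta 7, Gamma 7, Delta 10, Epsilon 74, Zeta 11.
Epsilon has quota 75.057 (lower 75, upper 76) but receives 74 — outside the quota interval.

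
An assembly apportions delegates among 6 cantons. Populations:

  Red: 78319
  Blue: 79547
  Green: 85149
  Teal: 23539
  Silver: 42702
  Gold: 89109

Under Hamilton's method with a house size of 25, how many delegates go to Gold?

6

Total 398365; standard divisor 398365/25 ≈ 15934.6.
Standard quotas: Red 4.9150, Blue 4.9921, Green 5.3437, Teal 1.4772, Silver 2.6798, Gold 5.5922.
Lower quotas: Red 4, Blue 4, Green 5, Teal 1, Silver 2, Gold 5 (sum 21, leaving 4 seats).
Remainders in descending order: Blue 0.9921, Red 0.9150, Silver 0.6798, Gold 0.5922, Teal 0.4772, Green 0.3437.
Largest remainders: Blue, Red, Silver, Gold receive the extra seats.
Gold receives 6.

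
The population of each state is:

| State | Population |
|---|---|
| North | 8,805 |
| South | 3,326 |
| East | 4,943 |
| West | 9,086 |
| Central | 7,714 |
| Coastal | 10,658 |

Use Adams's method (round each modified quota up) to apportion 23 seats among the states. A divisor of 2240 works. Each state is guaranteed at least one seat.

With modified divisor 2240: modified quotas North 3.931, South 1.485, East 2.207, West 4.056, Central 3.444, Coastal 4.758.
Rounding up: North 4, South 2, East 3, West 5, Central 4, Coastal 5 (total 23).

North=4, South=2, East=3, West=5, Central=4, Coastal=5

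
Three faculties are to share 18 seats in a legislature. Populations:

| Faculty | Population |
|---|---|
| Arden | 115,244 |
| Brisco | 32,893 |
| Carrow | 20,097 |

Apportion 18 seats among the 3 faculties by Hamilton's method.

Arden 12, Brisco 4, Carrow 2

Standard divisor: 168234 ÷ 18 ≈ 9346.333.
Standard quotas: Arden 12.3304, Brisco 3.5193, Carrow 2.1503.
Lower quotas: Arden 12, Brisco 3, Carrow 2 (sum 17, leaving 1 seat).
Remainders in descending order: Brisco 0.5193, Arden 0.3304, Carrow 0.1503.
Largest remainder: Brisco receives the extra seat.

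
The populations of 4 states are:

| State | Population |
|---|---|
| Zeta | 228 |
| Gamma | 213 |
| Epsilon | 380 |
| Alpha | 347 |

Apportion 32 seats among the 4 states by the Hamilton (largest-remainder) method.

Total 1168; standard divisor 1168/32 ≈ 36.5.
Standard quotas: Zeta 6.247, Gamma 5.836, Epsilon 10.411, Alpha 9.507.
Lower quotas: Zeta 6, Gamma 5, Epsilon 10, Alpha 9 (sum 30, leaving 2 seats).
Remainders in descending order: Gamma 0.836, Alpha 0.507, Epsilon 0.411, Zeta 0.247.
Largest remainders: Gamma, Alpha receive the extra seats.

Zeta=6, Gamma=6, Epsilon=10, Alpha=10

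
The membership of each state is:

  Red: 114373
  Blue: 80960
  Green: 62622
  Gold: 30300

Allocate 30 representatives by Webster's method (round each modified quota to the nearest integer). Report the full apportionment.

Standard divisor 288255/30 ≈ 9608.5; standard quotas: Red 11.903, Blue 8.426, Green 6.517, Gold 3.153.
Rounding to the nearest integer gives Red 12, Blue 8, Green 7, Gold 3 — total 30, matching the house size, so no adjustment is needed.

Red 12, Blue 8, Green 7, Gold 3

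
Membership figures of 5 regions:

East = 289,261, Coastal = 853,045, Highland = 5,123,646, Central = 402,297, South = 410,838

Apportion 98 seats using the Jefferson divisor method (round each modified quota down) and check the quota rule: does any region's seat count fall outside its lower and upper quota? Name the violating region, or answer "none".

Standard quotas: East 4.004, Coastal 11.809, Highland 70.930, Central 5.569, South 5.687.
Jefferson allocation: East 4, Coastal 12, Highland 72, Central 5, South 5.
Highland has quota 70.930 (lower 70, upper 71) but receives 72 — outside the quota interval.

Highland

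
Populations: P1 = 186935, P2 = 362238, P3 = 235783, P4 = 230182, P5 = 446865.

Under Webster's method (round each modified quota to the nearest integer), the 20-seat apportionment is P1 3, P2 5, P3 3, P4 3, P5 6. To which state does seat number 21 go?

P5

Priority for the next seat is population ÷ (current seats + 0.5).
Priorities: P1 53410.000, P2 65861.455, P3 67366.571, P4 65766.286, P5 68748.462.
Highest priority: P5.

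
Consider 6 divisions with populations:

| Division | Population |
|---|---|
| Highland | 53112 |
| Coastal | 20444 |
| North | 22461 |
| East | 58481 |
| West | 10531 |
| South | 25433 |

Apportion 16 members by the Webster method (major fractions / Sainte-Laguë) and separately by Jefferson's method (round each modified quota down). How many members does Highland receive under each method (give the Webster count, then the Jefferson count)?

Webster: Highland 4, Coastal 2, North 2, East 5, West 1, South 2.
Jefferson: Highland 5, Coastal 1, North 2, East 5, West 1, South 2.
Highland gets 4 under Webster and 5 under Jefferson.

4 and 5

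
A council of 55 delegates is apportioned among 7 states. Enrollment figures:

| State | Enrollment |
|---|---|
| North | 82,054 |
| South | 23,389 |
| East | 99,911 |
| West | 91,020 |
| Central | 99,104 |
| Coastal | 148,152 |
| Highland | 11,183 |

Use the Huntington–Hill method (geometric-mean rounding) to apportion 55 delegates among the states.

With divisor 9947: modified quotas North 8.249, South 2.351, East 10.044, West 9.150, Central 9.963, Coastal 14.894, Highland 1.124.
Geometric-mean thresholds: North √(8·9)=8.485, South √(2·3)=2.449, East √(10·11)=10.488, West √(9·10)=9.487, Central √(9·10)=9.487, Coastal √(14·15)=14.491, Highland √(1·2)=1.414.
Each quota rounded against its threshold gives North 8, South 2, East 10, West 9, Central 10, Coastal 15, Highland 1 (total 55).

North 8, South 2, East 10, West 9, Central 10, Coastal 15, Highland 1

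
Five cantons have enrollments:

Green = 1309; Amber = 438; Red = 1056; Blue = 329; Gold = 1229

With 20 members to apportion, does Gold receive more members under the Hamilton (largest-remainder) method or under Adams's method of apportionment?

Hamilton

Hamilton: Green 6, Amber 2, Red 5, Blue 1, Gold 6.
Adams: Green 6, Amber 2, Red 5, Blue 2, Gold 5.
Gold gets 6 under Hamilton and 5 under Adams.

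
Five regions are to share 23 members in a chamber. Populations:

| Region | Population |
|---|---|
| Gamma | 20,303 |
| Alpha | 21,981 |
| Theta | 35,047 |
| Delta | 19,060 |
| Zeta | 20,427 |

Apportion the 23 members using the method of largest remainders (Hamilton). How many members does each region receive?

The standard divisor is 116818/23 ≈ 5079.043.
Standard quotas: Gamma 3.9974, Alpha 4.3278, Theta 6.9003, Delta 3.7527, Zeta 4.0218.
Lower quotas: Gamma 3, Alpha 4, Theta 6, Delta 3, Zeta 4 (sum 20, leaving 3 seats).
Remainders in descending order: Gamma 0.9974, Theta 0.9003, Delta 0.7527, Alpha 0.3278, Zeta 0.0218.
Largest remainders: Gamma, Theta, Delta receive the extra seats.

Gamma: 4; Alpha: 4; Theta: 7; Delta: 4; Zeta: 4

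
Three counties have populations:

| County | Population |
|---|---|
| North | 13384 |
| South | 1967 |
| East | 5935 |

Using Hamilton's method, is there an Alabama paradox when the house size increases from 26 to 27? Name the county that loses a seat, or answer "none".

At 26 seats: North 16, South 3, East 7.
At 27 seats: North 17, South 2, East 8.
South drops from 3 to 2.

South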